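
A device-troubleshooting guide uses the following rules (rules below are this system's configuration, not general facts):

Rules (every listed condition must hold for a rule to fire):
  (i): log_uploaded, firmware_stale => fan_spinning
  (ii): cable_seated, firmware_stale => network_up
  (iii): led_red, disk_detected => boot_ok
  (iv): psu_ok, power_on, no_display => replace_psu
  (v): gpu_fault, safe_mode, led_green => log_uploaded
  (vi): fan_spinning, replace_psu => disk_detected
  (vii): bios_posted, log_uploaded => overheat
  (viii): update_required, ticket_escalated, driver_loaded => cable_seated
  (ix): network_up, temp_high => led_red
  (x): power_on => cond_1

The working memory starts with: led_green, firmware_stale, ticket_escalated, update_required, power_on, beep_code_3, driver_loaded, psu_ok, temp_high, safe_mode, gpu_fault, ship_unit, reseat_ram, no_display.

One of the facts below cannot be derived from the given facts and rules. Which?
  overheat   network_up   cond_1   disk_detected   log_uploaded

Round 1: (iv) [psu_ok, power_on, no_display => replace_psu]; (v) [gpu_fault, safe_mode, led_green => log_uploaded]; (viii) [update_required, ticket_escalated, driver_loaded => cable_seated]; (x) [power_on => cond_1]. Adds replace_psu, log_uploaded, cable_seated, cond_1.
Round 2: (i) [log_uploaded, firmware_stale => fan_spinning]; (ii) [cable_seated, firmware_stale => network_up]. Adds fan_spinning, network_up.
Round 3: (vi) [fan_spinning, replace_psu => disk_detected]; (ix) [network_up, temp_high => led_red]. Adds disk_detected, led_red.
Round 4: (iii) [led_red, disk_detected => boot_ok]. Adds boot_ok.
Derived: log_uploaded (round 1), network_up (round 2), cond_1 (round 1), disk_detected (round 3). overheat never appears in any round.

overheat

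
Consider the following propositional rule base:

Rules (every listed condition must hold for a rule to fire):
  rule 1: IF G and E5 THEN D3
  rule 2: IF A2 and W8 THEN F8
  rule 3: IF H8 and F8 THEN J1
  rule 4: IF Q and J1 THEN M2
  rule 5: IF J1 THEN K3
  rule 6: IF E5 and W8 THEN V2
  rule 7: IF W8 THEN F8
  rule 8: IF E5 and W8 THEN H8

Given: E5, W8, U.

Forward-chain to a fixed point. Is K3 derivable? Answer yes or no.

yes

[1] rule 6 [IF E5 and W8 THEN V2]; rule 7 [IF W8 THEN F8]; rule 8 [IF E5 and W8 THEN H8]. ⇒ new: V2, F8, H8.
[2] rule 3 [IF H8 and F8 THEN J1]. ⇒ new: J1.
[3] rule 5 [IF J1 THEN K3]. ⇒ new: K3.
K3 appears in round 3, so it is derivable.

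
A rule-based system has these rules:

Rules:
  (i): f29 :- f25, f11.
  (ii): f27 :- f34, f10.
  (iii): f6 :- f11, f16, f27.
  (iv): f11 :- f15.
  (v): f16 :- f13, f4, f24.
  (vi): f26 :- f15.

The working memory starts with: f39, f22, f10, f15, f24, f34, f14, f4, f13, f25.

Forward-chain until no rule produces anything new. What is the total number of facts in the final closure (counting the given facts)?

Round 1: (ii) [f27 :- f34, f10.]; (iv) [f11 :- f15.]; (v) [f16 :- f13, f4, f24.]; (vi) [f26 :- f15.]. Adds f27, f11, f16, f26.
Round 2: (i) [f29 :- f25, f11.]; (iii) [f6 :- f11, f16, f27.]. Adds f29, f6.
Closure: {f10, f11, f13, f14, f15, f16, f22, f24, f25, f26, f27, f29, f34, f39, f4, f6} — 16 facts.

16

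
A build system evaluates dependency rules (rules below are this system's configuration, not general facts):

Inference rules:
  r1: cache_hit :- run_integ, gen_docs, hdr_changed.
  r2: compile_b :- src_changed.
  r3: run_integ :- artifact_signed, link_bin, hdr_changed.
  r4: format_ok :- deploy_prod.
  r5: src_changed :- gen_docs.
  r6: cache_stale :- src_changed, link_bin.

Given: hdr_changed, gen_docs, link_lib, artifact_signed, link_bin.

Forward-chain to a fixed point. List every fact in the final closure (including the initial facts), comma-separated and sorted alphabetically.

artifact_signed, cache_hit, cache_stale, compile_b, gen_docs, hdr_changed, link_bin, link_lib, run_integ, src_changed

Round 1: r3 [run_integ :- artifact_signed, link_bin, hdr_changed.]; r5 [src_changed :- gen_docs.]. New: run_integ, src_changed.
Round 2: r1 [cache_hit :- run_integ, gen_docs, hdr_changed.]; r2 [compile_b :- src_changed.]; r6 [cache_stale :- src_changed, link_bin.]. New: cache_hit, compile_b, cache_stale.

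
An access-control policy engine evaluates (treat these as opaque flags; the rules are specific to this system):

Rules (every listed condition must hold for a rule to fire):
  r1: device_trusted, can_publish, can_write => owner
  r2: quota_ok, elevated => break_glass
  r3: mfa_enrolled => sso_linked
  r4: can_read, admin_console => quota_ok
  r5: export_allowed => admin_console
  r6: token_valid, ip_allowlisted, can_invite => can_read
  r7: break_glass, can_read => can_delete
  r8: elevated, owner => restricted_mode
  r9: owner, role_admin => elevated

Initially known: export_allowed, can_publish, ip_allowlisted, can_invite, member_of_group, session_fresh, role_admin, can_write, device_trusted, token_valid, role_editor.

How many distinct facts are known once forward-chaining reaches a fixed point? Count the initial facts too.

[1] r1 [device_trusted, can_publish, can_write => owner]; r5 [export_allowed => admin_console]; r6 [token_valid, ip_allowlisted, can_invite => can_read]. ⇒ new: owner, admin_console, can_read.
[2] r4 [can_read, admin_console => quota_ok]; r9 [owner, role_admin => elevated]. ⇒ new: quota_ok, elevated.
[3] r2 [quota_ok, elevated => break_glass]; r8 [elevated, owner => restricted_mode]. ⇒ new: break_glass, restricted_mode.
[4] r7 [break_glass, can_read => can_delete]. ⇒ new: can_delete.
Closure: {admin_console, break_glass, can_delete, can_invite, can_publish, can_read, can_write, device_trusted, elevated, export_allowed, ip_allowlisted, member_of_group, owner, quota_ok, restricted_mode, role_admin, role_editor, session_fresh, token_valid} — 19 facts.

19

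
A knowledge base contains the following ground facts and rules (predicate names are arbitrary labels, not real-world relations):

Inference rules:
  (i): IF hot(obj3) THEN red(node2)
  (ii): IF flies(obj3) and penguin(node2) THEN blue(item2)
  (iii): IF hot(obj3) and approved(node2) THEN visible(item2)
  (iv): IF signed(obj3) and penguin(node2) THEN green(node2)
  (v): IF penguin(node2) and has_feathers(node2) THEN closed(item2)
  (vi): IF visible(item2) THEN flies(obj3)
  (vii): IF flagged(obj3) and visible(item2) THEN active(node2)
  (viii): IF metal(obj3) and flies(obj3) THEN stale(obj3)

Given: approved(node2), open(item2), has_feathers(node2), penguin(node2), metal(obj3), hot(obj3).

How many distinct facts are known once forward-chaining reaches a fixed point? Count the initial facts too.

[1] (i) [IF hot(obj3) THEN red(node2)]; (iii) [IF hot(obj3) and approved(node2) THEN visible(item2)]; (v) [IF penguin(node2) and has_feathers(node2) THEN closed(item2)]. ⇒ new: red(node2), visible(item2), closed(item2).
[2] (vi) [IF visible(item2) THEN flies(obj3)]. ⇒ new: flies(obj3).
[3] (ii) [IF flies(obj3) and penguin(node2) THEN blue(item2)]; (viii) [IF metal(obj3) and flies(obj3) THEN stale(obj3)]. ⇒ new: blue(item2), stale(obj3).
Closure: {approved(node2), blue(item2), closed(item2), flies(obj3), has_feathers(node2), hot(obj3), metal(obj3), open(item2), penguin(node2), red(node2), stale(obj3), visible(item2)} — 12 facts.

12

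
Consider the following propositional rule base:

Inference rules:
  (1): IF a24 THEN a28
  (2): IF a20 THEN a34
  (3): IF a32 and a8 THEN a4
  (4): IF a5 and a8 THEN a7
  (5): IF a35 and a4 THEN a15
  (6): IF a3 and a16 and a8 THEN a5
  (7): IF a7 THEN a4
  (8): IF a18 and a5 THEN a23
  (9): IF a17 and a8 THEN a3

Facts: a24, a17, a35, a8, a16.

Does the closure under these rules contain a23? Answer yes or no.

Round 1 fires (1), (9), giving a28, a3.
Round 2 fires (6), giving a5.
Round 3 fires (4), giving a7.
Round 4 fires (7), giving a4.
Round 5 fires (5), giving a15.
Fixed point reached. a23 is concluded only by (8); (8) needs a18 (never derived).

no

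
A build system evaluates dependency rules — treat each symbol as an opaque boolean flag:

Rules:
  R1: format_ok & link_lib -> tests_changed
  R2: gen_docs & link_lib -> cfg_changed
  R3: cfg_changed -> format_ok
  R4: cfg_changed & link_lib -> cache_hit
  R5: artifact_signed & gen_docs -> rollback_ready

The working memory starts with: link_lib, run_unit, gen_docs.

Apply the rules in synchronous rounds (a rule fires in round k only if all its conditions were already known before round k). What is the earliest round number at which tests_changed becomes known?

Round 1: R2 [gen_docs & link_lib -> cfg_changed]. Adds cfg_changed.
Round 2: R3 [cfg_changed -> format_ok]; R4 [cfg_changed & link_lib -> cache_hit]. Adds format_ok, cache_hit.
Round 3: R1 [format_ok & link_lib -> tests_changed]. Adds tests_changed.
tests_changed first appears in round 3.

3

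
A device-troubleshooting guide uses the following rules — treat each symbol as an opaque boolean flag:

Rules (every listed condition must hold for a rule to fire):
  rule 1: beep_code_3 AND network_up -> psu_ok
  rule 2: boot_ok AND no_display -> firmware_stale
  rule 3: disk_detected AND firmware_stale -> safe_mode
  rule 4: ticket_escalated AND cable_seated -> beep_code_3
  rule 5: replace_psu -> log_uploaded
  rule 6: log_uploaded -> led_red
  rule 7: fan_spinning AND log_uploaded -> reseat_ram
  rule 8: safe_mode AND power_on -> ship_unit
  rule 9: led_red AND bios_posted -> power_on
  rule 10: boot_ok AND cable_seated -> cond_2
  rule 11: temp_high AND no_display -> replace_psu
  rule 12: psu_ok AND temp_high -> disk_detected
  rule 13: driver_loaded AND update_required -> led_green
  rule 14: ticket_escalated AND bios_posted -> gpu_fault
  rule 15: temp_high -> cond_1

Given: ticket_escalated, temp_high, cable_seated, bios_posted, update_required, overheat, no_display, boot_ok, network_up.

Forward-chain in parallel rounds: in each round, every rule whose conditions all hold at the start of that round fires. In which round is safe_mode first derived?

Round 1 fires rule 2, rule 4, rule 10, rule 11, rule 14, rule 15, giving firmware_stale, beep_code_3, cond_2, replace_psu, gpu_fault, cond_1.
Round 2 fires rule 1, rule 5, giving psu_ok, log_uploaded.
Round 3 fires rule 6, rule 12, giving led_red, disk_detected.
Round 4 fires rule 3, rule 9, giving safe_mode, power_on.
safe_mode first appears in round 4.

4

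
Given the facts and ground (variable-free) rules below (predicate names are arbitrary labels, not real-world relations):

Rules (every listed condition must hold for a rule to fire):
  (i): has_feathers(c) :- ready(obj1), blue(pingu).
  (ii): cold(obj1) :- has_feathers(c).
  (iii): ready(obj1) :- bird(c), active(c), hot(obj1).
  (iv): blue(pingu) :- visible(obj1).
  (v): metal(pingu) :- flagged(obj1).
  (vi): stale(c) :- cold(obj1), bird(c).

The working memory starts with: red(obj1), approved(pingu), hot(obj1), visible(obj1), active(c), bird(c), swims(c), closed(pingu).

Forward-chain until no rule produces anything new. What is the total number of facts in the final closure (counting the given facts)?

13

Round 1 fires (iii), (iv), giving ready(obj1), blue(pingu).
Round 2 fires (i), giving has_feathers(c).
Round 3 fires (ii), giving cold(obj1).
Round 4 fires (vi), giving stale(c).
Closure: {active(c), approved(pingu), bird(c), blue(pingu), closed(pingu), cold(obj1), has_feathers(c), hot(obj1), ready(obj1), red(obj1), stale(c), swims(c), visible(obj1)} — 13 facts.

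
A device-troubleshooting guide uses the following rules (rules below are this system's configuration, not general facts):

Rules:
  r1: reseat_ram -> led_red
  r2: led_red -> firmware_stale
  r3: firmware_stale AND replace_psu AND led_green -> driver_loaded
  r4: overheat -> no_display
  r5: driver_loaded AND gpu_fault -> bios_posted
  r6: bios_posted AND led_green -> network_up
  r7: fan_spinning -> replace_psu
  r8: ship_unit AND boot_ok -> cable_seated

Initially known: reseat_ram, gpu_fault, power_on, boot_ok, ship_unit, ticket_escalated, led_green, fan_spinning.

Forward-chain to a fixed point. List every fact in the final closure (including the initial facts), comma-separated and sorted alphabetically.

bios_posted, boot_ok, cable_seated, driver_loaded, fan_spinning, firmware_stale, gpu_fault, led_green, led_red, network_up, power_on, replace_psu, reseat_ram, ship_unit, ticket_escalated

Round 1: r1 [reseat_ram -> led_red]; r7 [fan_spinning -> replace_psu]; r8 [ship_unit AND boot_ok -> cable_seated]. New: led_red, replace_psu, cable_seated.
Round 2: r2 [led_red -> firmware_stale]. New: firmware_stale.
Round 3: r3 [firmware_stale AND replace_psu AND led_green -> driver_loaded]. New: driver_loaded.
Round 4: r5 [driver_loaded AND gpu_fault -> bios_posted]. New: bios_posted.
Round 5: r6 [bios_posted AND led_green -> network_up]. New: network_up.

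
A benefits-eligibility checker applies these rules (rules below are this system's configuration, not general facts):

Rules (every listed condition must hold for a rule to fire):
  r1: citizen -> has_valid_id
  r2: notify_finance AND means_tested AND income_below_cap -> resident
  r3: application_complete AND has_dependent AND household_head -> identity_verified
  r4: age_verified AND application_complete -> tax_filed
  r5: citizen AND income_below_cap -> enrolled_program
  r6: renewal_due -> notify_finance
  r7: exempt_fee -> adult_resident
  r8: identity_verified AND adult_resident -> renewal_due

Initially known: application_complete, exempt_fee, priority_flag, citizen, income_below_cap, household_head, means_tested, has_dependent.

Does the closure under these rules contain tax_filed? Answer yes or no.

[1] r1 [citizen -> has_valid_id]; r3 [application_complete AND has_dependent AND household_head -> identity_verified]; r5 [citizen AND income_below_cap -> enrolled_program]; r7 [exempt_fee -> adult_resident]. ⇒ new: has_valid_id, identity_verified, enrolled_program, adult_resident.
[2] r8 [identity_verified AND adult_resident -> renewal_due]. ⇒ new: renewal_due.
[3] r6 [renewal_due -> notify_finance]. ⇒ new: notify_finance.
[4] r2 [notify_finance AND means_tested AND income_below_cap -> resident]. ⇒ new: resident.
Fixed point reached. tax_filed is concluded only by r4; r4 needs age_verified (never derived).

no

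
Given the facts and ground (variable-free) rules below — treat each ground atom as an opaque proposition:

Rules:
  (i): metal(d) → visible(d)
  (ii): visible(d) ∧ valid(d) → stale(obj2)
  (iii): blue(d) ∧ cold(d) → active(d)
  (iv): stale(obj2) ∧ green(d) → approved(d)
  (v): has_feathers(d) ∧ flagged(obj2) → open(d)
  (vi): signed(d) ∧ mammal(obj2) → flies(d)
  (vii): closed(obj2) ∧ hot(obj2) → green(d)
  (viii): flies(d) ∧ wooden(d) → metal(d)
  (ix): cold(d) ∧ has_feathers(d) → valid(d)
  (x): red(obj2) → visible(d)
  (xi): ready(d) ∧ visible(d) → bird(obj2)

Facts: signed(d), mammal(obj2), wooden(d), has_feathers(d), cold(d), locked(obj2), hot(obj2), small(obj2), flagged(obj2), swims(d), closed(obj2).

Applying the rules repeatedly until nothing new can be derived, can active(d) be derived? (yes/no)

no

Round 1 fires (v), (vi), (vii), (ix), giving open(d), flies(d), green(d), valid(d).
Round 2 fires (viii), giving metal(d).
Round 3 fires (i), giving visible(d).
Round 4 fires (ii), giving stale(obj2).
Round 5 fires (iv), giving approved(d).
Fixed point reached. active(d) is concluded only by (iii); (iii) needs blue(d) (never derived).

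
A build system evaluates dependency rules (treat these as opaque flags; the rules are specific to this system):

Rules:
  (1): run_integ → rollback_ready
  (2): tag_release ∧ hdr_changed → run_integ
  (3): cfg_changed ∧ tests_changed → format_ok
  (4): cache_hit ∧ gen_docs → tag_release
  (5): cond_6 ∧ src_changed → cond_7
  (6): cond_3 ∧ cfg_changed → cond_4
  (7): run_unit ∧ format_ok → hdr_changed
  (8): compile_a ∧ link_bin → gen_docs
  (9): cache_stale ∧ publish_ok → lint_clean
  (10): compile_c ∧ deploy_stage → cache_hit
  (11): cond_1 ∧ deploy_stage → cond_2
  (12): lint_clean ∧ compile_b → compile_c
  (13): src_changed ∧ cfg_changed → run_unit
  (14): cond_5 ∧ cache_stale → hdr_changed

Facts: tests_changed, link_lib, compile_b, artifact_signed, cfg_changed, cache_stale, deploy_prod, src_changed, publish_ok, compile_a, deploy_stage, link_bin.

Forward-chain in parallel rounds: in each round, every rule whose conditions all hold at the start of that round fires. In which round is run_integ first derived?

5

Round 1: (3) [cfg_changed ∧ tests_changed → format_ok]; (8) [compile_a ∧ link_bin → gen_docs]; (9) [cache_stale ∧ publish_ok → lint_clean]; (13) [src_changed ∧ cfg_changed → run_unit]. New: format_ok, gen_docs, lint_clean, run_unit.
Round 2: (7) [run_unit ∧ format_ok → hdr_changed]; (12) [lint_clean ∧ compile_b → compile_c]. New: hdr_changed, compile_c.
Round 3: (10) [compile_c ∧ deploy_stage → cache_hit]. New: cache_hit.
Round 4: (4) [cache_hit ∧ gen_docs → tag_release]. New: tag_release.
Round 5: (2) [tag_release ∧ hdr_changed → run_integ]. New: run_integ.
run_integ first appears in round 5.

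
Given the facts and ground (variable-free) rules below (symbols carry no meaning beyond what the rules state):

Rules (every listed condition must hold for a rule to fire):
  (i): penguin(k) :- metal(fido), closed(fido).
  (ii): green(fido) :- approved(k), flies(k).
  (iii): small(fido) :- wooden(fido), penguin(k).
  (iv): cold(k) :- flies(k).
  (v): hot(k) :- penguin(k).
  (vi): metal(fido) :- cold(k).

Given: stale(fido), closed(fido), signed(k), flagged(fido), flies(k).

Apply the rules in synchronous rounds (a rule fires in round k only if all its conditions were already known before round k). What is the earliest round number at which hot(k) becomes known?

4

Round 1 fires (iv), giving cold(k).
Round 2 fires (vi), giving metal(fido).
Round 3 fires (i), giving penguin(k).
Round 4 fires (v), giving hot(k).
hot(k) first appears in round 4.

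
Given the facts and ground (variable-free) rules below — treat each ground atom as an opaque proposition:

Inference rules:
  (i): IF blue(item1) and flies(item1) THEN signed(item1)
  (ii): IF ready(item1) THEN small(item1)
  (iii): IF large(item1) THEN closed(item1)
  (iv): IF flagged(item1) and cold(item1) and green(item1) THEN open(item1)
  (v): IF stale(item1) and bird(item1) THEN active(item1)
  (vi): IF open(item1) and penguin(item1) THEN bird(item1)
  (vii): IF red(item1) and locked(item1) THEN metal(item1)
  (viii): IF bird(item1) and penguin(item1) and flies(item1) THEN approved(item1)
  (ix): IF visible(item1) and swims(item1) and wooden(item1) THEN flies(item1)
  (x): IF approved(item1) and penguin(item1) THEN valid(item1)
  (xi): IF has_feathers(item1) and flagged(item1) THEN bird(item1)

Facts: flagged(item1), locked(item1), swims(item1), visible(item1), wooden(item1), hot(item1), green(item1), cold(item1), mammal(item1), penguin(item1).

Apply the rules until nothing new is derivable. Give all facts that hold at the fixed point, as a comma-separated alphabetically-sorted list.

Round 1 fires (iv), (ix), giving open(item1), flies(item1).
Round 2 fires (vi), giving bird(item1).
Round 3 fires (viii), giving approved(item1).
Round 4 fires (x), giving valid(item1).

approved(item1), bird(item1), cold(item1), flagged(item1), flies(item1), green(item1), hot(item1), locked(item1), mammal(item1), open(item1), penguin(item1), swims(item1), valid(item1), visible(item1), wooden(item1)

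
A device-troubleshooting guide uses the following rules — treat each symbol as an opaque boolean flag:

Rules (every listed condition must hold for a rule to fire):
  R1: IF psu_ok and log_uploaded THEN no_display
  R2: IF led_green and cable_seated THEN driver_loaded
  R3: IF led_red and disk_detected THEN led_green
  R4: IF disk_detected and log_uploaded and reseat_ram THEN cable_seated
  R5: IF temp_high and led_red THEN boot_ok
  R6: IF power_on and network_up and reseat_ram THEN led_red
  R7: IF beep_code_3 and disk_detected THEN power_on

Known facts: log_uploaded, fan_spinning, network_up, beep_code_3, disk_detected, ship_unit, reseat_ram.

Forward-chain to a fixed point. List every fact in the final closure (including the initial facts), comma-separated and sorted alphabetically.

Round 1: R4 [IF disk_detected and log_uploaded and reseat_ram THEN cable_seated]; R7 [IF beep_code_3 and disk_detected THEN power_on]. New: cable_seated, power_on.
Round 2: R6 [IF power_on and network_up and reseat_ram THEN led_red]. New: led_red.
Round 3: R3 [IF led_red and disk_detected THEN led_green]. New: led_green.
Round 4: R2 [IF led_green and cable_seated THEN driver_loaded]. New: driver_loaded.

beep_code_3, cable_seated, disk_detected, driver_loaded, fan_spinning, led_green, led_red, log_uploaded, network_up, power_on, reseat_ram, ship_unit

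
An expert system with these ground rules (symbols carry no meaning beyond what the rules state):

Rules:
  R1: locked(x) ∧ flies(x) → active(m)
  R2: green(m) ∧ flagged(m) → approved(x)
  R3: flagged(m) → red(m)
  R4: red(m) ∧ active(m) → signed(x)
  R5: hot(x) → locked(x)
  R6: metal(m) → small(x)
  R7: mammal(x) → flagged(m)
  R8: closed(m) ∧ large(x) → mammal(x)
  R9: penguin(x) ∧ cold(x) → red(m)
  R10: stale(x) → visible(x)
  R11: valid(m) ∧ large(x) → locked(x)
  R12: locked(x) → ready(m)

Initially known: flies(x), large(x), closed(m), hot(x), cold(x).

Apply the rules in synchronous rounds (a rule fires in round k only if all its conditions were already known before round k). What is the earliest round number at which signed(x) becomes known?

Round 1 fires R5, R8, giving locked(x), mammal(x).
Round 2 fires R1, R7, R12, giving active(m), flagged(m), ready(m).
Round 3 fires R3, giving red(m).
Round 4 fires R4, giving signed(x).
signed(x) first appears in round 4.

4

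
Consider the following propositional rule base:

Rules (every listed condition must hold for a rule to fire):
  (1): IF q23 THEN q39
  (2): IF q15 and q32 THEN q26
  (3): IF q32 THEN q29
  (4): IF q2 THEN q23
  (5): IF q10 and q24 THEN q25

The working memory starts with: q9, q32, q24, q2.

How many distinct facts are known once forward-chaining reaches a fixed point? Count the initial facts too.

Round 1: (3) [IF q32 THEN q29]; (4) [IF q2 THEN q23]. Adds q29, q23.
Round 2: (1) [IF q23 THEN q39]. Adds q39.
Closure: {q2, q23, q24, q29, q32, q39, q9} — 7 facts.

7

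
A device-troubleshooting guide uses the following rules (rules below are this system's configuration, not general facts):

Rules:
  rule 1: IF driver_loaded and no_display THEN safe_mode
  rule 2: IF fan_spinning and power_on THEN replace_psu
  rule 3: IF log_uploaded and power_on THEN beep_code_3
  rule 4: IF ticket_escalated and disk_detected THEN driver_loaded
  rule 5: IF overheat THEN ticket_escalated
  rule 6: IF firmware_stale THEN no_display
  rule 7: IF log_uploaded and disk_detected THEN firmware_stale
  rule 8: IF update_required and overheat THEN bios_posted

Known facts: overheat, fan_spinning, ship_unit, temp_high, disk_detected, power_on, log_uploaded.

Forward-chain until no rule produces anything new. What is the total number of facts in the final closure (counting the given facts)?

Round 1: rule 2 [IF fan_spinning and power_on THEN replace_psu]; rule 3 [IF log_uploaded and power_on THEN beep_code_3]; rule 5 [IF overheat THEN ticket_escalated]; rule 7 [IF log_uploaded and disk_detected THEN firmware_stale]. New: replace_psu, beep_code_3, ticket_escalated, firmware_stale.
Round 2: rule 4 [IF ticket_escalated and disk_detected THEN driver_loaded]; rule 6 [IF firmware_stale THEN no_display]. New: driver_loaded, no_display.
Round 3: rule 1 [IF driver_loaded and no_display THEN safe_mode]. New: safe_mode.
Closure: {beep_code_3, disk_detected, driver_loaded, fan_spinning, firmware_stale, log_uploaded, no_display, overheat, power_on, replace_psu, safe_mode, ship_unit, temp_high, ticket_escalated} — 14 facts.

14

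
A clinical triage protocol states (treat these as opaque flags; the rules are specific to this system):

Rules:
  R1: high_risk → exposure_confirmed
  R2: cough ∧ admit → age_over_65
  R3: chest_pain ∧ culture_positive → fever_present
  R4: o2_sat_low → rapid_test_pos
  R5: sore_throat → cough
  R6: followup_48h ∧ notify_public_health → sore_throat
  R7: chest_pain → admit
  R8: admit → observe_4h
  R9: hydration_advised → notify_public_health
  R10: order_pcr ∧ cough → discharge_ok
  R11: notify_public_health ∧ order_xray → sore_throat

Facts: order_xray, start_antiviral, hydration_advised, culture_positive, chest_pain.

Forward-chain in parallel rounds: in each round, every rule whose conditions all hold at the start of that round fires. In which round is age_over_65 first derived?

4

[1] R3 [chest_pain ∧ culture_positive → fever_present]; R7 [chest_pain → admit]; R9 [hydration_advised → notify_public_health]. ⇒ new: fever_present, admit, notify_public_health.
[2] R8 [admit → observe_4h]; R11 [notify_public_health ∧ order_xray → sore_throat]. ⇒ new: observe_4h, sore_throat.
[3] R5 [sore_throat → cough]. ⇒ new: cough.
[4] R2 [cough ∧ admit → age_over_65]. ⇒ new: age_over_65.
age_over_65 first appears in round 4.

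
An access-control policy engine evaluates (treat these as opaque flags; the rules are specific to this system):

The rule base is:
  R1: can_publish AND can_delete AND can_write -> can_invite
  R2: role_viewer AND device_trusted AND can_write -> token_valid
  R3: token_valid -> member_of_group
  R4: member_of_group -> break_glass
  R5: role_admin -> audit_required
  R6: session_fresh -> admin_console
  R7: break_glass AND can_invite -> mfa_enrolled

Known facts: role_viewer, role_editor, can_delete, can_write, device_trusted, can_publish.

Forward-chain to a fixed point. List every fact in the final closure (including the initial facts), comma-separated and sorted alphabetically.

[1] R1 [can_publish AND can_delete AND can_write -> can_invite]; R2 [role_viewer AND device_trusted AND can_write -> token_valid]. ⇒ new: can_invite, token_valid.
[2] R3 [token_valid -> member_of_group]. ⇒ new: member_of_group.
[3] R4 [member_of_group -> break_glass]. ⇒ new: break_glass.
[4] R7 [break_glass AND can_invite -> mfa_enrolled]. ⇒ new: mfa_enrolled.

break_glass, can_delete, can_invite, can_publish, can_write, device_trusted, member_of_group, mfa_enrolled, role_editor, role_viewer, token_valid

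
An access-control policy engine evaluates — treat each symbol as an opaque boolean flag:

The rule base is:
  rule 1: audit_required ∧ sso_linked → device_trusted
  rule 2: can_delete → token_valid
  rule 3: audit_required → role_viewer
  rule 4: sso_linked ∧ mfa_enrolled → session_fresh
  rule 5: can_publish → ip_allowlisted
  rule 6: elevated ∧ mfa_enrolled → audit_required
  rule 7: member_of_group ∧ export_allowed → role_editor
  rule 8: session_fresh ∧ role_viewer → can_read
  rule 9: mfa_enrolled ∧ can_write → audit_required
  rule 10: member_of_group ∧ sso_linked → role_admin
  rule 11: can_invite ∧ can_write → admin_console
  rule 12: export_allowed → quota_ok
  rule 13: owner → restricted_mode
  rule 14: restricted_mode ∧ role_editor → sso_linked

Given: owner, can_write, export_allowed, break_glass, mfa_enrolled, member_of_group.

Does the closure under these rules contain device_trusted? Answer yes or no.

Round 1 fires rule 7, rule 9, rule 12, rule 13, giving role_editor, audit_required, quota_ok, restricted_mode.
Round 2 fires rule 3, rule 14, giving role_viewer, sso_linked.
Round 3 fires rule 1, rule 4, rule 10, giving device_trusted, session_fresh, role_admin.
Round 4 fires rule 8, giving can_read.
device_trusted appears in round 3, so it is derivable.

yes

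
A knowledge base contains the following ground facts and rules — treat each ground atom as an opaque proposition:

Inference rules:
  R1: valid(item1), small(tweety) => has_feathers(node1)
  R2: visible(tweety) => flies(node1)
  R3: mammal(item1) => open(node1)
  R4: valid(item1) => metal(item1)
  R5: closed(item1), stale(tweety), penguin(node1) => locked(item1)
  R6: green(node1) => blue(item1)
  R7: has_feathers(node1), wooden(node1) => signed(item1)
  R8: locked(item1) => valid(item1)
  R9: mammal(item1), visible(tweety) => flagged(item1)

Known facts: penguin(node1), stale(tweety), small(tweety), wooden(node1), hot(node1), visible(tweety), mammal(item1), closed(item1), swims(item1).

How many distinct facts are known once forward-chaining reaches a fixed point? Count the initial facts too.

[1] R2 [visible(tweety) => flies(node1)]; R3 [mammal(item1) => open(node1)]; R5 [closed(item1), stale(tweety), penguin(node1) => locked(item1)]; R9 [mammal(item1), visible(tweety) => flagged(item1)]. ⇒ new: flies(node1), open(node1), locked(item1), flagged(item1).
[2] R8 [locked(item1) => valid(item1)]. ⇒ new: valid(item1).
[3] R1 [valid(item1), small(tweety) => has_feathers(node1)]; R4 [valid(item1) => metal(item1)]. ⇒ new: has_feathers(node1), metal(item1).
[4] R7 [has_feathers(node1), wooden(node1) => signed(item1)]. ⇒ new: signed(item1).
Closure: {closed(item1), flagged(item1), flies(node1), has_feathers(node1), hot(node1), locked(item1), mammal(item1), metal(item1), open(node1), penguin(node1), signed(item1), small(tweety), stale(tweety), swims(item1), valid(item1), visible(tweety), wooden(node1)} — 17 facts.

17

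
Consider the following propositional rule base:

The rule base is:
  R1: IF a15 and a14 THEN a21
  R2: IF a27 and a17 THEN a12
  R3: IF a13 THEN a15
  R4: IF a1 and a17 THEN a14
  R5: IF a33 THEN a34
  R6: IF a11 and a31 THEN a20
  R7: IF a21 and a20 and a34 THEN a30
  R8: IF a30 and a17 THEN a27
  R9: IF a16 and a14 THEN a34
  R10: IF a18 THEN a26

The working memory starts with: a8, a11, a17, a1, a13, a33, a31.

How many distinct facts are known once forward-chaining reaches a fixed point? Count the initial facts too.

15

Round 1 — R3, R4, R5, R6, derive a15, a14, a34, a20.
Round 2 — R1, derive a21.
Round 3 — R7, derive a30.
Round 4 — R8, derive a27.
Round 5 — R2, derive a12.
Closure: {a1, a11, a12, a13, a14, a15, a17, a20, a21, a27, a30, a31, a33, a34, a8} — 15 facts.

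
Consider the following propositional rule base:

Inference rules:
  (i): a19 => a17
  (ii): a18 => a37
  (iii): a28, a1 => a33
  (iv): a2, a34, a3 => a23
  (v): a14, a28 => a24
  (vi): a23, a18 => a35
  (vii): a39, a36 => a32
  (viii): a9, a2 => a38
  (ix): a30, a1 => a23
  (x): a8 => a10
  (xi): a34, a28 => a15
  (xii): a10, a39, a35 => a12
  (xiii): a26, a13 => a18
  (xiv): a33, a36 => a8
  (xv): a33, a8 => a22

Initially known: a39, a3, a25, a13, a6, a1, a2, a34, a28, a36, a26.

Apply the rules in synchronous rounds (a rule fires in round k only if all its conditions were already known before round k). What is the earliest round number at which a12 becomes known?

4

Round 1: (iii) [a28, a1 => a33]; (iv) [a2, a34, a3 => a23]; (vii) [a39, a36 => a32]; (xi) [a34, a28 => a15]; (xiii) [a26, a13 => a18]. New: a33, a23, a32, a15, a18.
Round 2: (ii) [a18 => a37]; (vi) [a23, a18 => a35]; (xiv) [a33, a36 => a8]. New: a37, a35, a8.
Round 3: (x) [a8 => a10]; (xv) [a33, a8 => a22]. New: a10, a22.
Round 4: (xii) [a10, a39, a35 => a12]. New: a12.
a12 first appears in round 4.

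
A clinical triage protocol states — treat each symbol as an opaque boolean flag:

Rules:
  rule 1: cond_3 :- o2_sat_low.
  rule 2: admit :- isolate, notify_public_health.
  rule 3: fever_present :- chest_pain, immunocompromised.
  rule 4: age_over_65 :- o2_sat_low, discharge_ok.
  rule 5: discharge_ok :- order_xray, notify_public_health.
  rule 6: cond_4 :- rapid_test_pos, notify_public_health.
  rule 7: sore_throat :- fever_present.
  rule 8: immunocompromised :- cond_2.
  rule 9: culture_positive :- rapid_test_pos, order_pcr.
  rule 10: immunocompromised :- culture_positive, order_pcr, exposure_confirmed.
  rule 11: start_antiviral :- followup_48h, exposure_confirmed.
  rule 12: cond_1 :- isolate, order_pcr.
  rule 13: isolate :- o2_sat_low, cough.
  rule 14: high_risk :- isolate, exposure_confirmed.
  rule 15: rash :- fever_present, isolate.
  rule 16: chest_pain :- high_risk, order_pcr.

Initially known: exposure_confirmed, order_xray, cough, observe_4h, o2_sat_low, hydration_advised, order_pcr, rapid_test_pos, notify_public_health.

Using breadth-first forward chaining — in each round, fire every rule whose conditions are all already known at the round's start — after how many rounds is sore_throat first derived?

Round 1: rule 1 [cond_3 :- o2_sat_low.]; rule 5 [discharge_ok :- order_xray, notify_public_health.]; rule 6 [cond_4 :- rapid_test_pos, notify_public_health.]; rule 9 [culture_positive :- rapid_test_pos, order_pcr.]; rule 13 [isolate :- o2_sat_low, cough.]. Adds cond_3, discharge_ok, cond_4, culture_positive, isolate.
Round 2: rule 2 [admit :- isolate, notify_public_health.]; rule 4 [age_over_65 :- o2_sat_low, discharge_ok.]; rule 10 [immunocompromised :- culture_positive, order_pcr, exposure_confirmed.]; rule 12 [cond_1 :- isolate, order_pcr.]; rule 14 [high_risk :- isolate, exposure_confirmed.]. Adds admit, age_over_65, immunocompromised, cond_1, high_risk.
Round 3: rule 16 [chest_pain :- high_risk, order_pcr.]. Adds chest_pain.
Round 4: rule 3 [fever_present :- chest_pain, immunocompromised.]. Adds fever_present.
Round 5: rule 7 [sore_throat :- fever_present.]; rule 15 [rash :- fever_present, isolate.]. Adds sore_throat, rash.
sore_throat first appears in round 5.

5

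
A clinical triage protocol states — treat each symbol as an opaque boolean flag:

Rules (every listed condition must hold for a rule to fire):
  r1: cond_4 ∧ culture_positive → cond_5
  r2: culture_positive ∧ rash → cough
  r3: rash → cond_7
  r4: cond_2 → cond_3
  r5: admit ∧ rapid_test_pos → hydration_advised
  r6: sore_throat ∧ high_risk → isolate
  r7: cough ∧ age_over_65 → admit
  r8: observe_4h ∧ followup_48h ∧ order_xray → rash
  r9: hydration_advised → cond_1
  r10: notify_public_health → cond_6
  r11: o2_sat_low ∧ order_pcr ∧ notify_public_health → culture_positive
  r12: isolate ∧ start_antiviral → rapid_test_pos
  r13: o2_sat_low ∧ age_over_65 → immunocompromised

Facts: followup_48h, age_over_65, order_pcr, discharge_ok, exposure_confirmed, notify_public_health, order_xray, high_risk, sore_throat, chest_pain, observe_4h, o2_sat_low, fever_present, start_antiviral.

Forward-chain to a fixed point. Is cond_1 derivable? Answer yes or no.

Round 1 — r6, r8, r10, r11, r13, derive isolate, rash, cond_6, culture_positive, immunocompromised.
Round 2 — r2, r3, r12, derive cough, cond_7, rapid_test_pos.
Round 3 — r7, derive admit.
Round 4 — r5, derive hydration_advised.
Round 5 — r9, derive cond_1.
cond_1 appears in round 5, so it is derivable.

yes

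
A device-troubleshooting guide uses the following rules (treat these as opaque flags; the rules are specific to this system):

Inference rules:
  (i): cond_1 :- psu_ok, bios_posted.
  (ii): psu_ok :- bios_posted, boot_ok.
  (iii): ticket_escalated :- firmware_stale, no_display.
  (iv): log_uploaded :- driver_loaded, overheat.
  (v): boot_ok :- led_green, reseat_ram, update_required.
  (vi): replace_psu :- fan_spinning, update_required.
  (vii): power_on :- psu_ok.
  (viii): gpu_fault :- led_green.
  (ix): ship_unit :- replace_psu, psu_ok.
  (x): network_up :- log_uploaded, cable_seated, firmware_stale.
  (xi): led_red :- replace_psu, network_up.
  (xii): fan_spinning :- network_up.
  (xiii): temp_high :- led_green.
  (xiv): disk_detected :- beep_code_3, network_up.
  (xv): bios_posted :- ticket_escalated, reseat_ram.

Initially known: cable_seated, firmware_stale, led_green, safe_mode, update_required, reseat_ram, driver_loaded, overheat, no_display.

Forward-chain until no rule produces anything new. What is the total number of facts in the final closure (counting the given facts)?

23

[1] (iii) [ticket_escalated :- firmware_stale, no_display.]; (iv) [log_uploaded :- driver_loaded, overheat.]; (v) [boot_ok :- led_green, reseat_ram, update_required.]; (viii) [gpu_fault :- led_green.]; (xiii) [temp_high :- led_green.]. ⇒ new: ticket_escalated, log_uploaded, boot_ok, gpu_fault, temp_high.
[2] (x) [network_up :- log_uploaded, cable_seated, firmware_stale.]; (xv) [bios_posted :- ticket_escalated, reseat_ram.]. ⇒ new: network_up, bios_posted.
[3] (ii) [psu_ok :- bios_posted, boot_ok.]; (xii) [fan_spinning :- network_up.]. ⇒ new: psu_ok, fan_spinning.
[4] (i) [cond_1 :- psu_ok, bios_posted.]; (vi) [replace_psu :- fan_spinning, update_required.]; (vii) [power_on :- psu_ok.]. ⇒ new: cond_1, replace_psu, power_on.
[5] (ix) [ship_unit :- replace_psu, psu_ok.]; (xi) [led_red :- replace_psu, network_up.]. ⇒ new: ship_unit, led_red.
Closure: {bios_posted, boot_ok, cable_seated, cond_1, driver_loaded, fan_spinning, firmware_stale, gpu_fault, led_green, led_red, log_uploaded, network_up, no_display, overheat, power_on, psu_ok, replace_psu, reseat_ram, safe_mode, ship_unit, temp_high, ticket_escalated, update_required} — 23 facts.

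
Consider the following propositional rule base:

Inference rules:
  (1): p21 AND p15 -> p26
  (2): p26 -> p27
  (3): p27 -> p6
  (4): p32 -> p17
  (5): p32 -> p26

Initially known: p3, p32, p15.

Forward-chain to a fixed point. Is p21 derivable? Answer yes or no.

no

Round 1 fires (4), (5), giving p17, p26.
Round 2 fires (2), giving p27.
Round 3 fires (3), giving p6.
Fixed point reached. No rule has p21 as a consequent, and it is not given.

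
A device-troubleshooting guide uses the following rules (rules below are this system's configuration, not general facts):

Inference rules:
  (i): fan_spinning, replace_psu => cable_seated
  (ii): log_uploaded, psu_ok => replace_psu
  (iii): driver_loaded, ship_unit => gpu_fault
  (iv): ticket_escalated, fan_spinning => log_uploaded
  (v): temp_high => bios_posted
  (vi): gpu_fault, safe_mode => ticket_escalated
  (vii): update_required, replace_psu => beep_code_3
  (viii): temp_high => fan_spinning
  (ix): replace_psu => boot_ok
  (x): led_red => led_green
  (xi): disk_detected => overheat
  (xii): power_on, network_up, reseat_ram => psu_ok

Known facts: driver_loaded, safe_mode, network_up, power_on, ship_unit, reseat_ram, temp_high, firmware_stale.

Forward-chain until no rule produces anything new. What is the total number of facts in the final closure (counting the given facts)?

Round 1: (iii) [driver_loaded, ship_unit => gpu_fault]; (v) [temp_high => bios_posted]; (viii) [temp_high => fan_spinning]; (xii) [power_on, network_up, reseat_ram => psu_ok]. Adds gpu_fault, bios_posted, fan_spinning, psu_ok.
Round 2: (vi) [gpu_fault, safe_mode => ticket_escalated]. Adds ticket_escalated.
Round 3: (iv) [ticket_escalated, fan_spinning => log_uploaded]. Adds log_uploaded.
Round 4: (ii) [log_uploaded, psu_ok => replace_psu]. Adds replace_psu.
Round 5: (i) [fan_spinning, replace_psu => cable_seated]; (ix) [replace_psu => boot_ok]. Adds cable_seated, boot_ok.
Closure: {bios_posted, boot_ok, cable_seated, driver_loaded, fan_spinning, firmware_stale, gpu_fault, log_uploaded, network_up, power_on, psu_ok, replace_psu, reseat_ram, safe_mode, ship_unit, temp_high, ticket_escalated} — 17 facts.

17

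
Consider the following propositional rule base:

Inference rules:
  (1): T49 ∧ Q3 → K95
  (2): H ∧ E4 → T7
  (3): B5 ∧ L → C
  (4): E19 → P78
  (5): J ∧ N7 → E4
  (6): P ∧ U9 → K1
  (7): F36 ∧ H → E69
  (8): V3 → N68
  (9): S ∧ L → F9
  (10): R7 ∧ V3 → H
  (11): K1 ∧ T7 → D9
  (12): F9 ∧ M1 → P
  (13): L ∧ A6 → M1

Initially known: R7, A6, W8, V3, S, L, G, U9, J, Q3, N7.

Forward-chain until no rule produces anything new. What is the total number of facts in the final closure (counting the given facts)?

20

Round 1 — (5), (8), (9), (10), (13), derive E4, N68, F9, H, M1.
Round 2 — (2), (12), derive T7, P.
Round 3 — (6), derive K1.
Round 4 — (11), derive D9.
Closure: {A6, D9, E4, F9, G, H, J, K1, L, M1, N68, N7, P, Q3, R7, S, T7, U9, V3, W8} — 20 facts.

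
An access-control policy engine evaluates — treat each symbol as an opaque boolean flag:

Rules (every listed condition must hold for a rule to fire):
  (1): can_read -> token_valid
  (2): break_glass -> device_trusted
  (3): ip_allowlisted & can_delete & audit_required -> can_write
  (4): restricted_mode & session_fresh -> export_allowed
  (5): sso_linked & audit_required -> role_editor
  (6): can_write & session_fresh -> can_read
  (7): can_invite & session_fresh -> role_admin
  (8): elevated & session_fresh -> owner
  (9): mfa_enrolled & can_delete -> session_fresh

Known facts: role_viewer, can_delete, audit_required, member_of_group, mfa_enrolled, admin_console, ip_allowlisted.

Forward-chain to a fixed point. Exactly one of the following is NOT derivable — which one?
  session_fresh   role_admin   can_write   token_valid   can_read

role_admin

Round 1: (3) [ip_allowlisted & can_delete & audit_required -> can_write]; (9) [mfa_enrolled & can_delete -> session_fresh]. New: can_write, session_fresh.
Round 2: (6) [can_write & session_fresh -> can_read]. New: can_read.
Round 3: (1) [can_read -> token_valid]. New: token_valid.
Derived: can_read (round 2), token_valid (round 3), can_write (round 1), session_fresh (round 1). role_admin never appears in any round.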